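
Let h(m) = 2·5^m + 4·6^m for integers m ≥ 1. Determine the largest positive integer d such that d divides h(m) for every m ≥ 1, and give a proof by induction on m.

Computing the first values: h(1) = 34 and h(2) = 194; gcd(34, 194) = 2, so d ≤ 2.
We prove 2 | 2·5^m + 4·6^m for all m ≥ 1 by induction on m.
Base case (m = 1): h(1) = 34 = 2·(17), so 2 | h(1).
For the inductive step, assume it holds for an arbitrary i ≥ 1, i.e. 2 | h(i). Then
h(i+1) − 6·h(i) = (2·5^(i+1) + 4·6^(i+1)) − 6·(2·5^i + 4·6^i) = (2)·5^i·(5 − 6) = (-2)·5^i. Since 2 | h(i) by the inductive hypothesis, 2 | 6·h(i); and 2 | -2 since -2 = 2·-1. Therefore 2 | h(i+1).
By the principle of mathematical induction, the result holds for all m ≥ 1.
Therefore the largest such d is 2.

d = 2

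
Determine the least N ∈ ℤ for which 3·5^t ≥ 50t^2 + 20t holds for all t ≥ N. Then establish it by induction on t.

N = 4

At t = 3: 375 < 510, so the inequality fails and N ≥ 4. We prove 3·5^t ≥ 50t^2 + 20t for all t ≥ 4.
Base case (t = 4): 3·5^t = 1875 and 50t^2 + 20t = 880, so 1875 ≥ 880.
Inductive step: suppose the statement holds for some k ≥ 4, so 3·5^k ≥ 50k^2 + 20k.
Then 3·5^(k + 1) = 5·(3·5^k) ≥ 5·(50k^2 + 20k).
Also, for k ≥ 4 we have 5·(50k^2 + 20k) ≥ 50(k+1)^2 + 20(k+1), since 5·(50k^2 + 20k) − (50(k+1)^2 + 20(k+1)) = 200k^2 - 20k - 70, which is nonnegative for all k ≥ 4.
Combining, 3·5^(k + 1) ≥ 50(k+1)^2 + 20(k+1).
By the principle of mathematical induction, the result holds for all t ≥ 4.
Hence the smallest such N is 4.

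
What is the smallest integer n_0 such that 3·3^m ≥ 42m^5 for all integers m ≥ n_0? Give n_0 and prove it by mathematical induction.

At m = 14: 14348907 < 22588608, so the inequality fails and n_0 ≥ 15. We prove 3·3^m ≥ 42m^5 for all m ≥ 15.
When m = 15: 3·3^m = 43046721 and 42m^5 = 31893750, so 43046721 ≥ 31893750.
For the inductive step, assume it holds for an arbitrary k ≥ 15, so 3·3^k ≥ 42k^5.
Then 3·3^(k + 1) = 3·(3·3^k) ≥ 3·(42k^5).
Also, for k ≥ 15 we have 3·(42k^5) ≥ 42(k+1)^5, since 3 ≥ (1 + 1/k)^5 for all k ≥ 15.
Combining, 3·3^(k + 1) ≥ 42(k+1)^5.
This completes the induction.
Hence the smallest such n_0 is 15.

n_0 = 15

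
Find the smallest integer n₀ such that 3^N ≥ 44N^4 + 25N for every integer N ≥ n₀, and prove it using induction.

At N = 12: 531441 < 912684, so the inequality fails and n₀ ≥ 13. We prove 3^N ≥ 44N^4 + 25N for all N ≥ 13.
Base case (N = 13): 3^N = 1594323 and 44N^4 + 25N = 1257009, so 1594323 ≥ 1257009.
For the inductive step, assume it holds for an arbitrary i ≥ 13, so 3^i ≥ 44i^4 + 25i.
Then 3^(i + 1) = 3·(3^i) ≥ 3·(44i^4 + 25i).
Also, for i ≥ 13 we have 3·(44i^4 + 25i) ≥ 44(i+1)^4 + 25(i+1), since 3·(44i^4 + 25i) − (44(i+1)^4 + 25(i+1)) = 88i^4 - 176i^3 - 264i^2 - 126i - 69, which is nonnegative for all i ≥ 13.
Combining, 3^(i + 1) ≥ 44(i+1)^4 + 25(i+1).
This completes the induction.
Hence the smallest such n₀ is 13.

n₀ = 13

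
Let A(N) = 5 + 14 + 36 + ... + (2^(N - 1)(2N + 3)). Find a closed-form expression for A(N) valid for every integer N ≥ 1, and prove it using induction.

We claim A(N) = 2^N(2N + 1) - 1 for all N ≥ 1.
When N = 1: A(1) = 5, and the closed form gives 5. They agree.
Inductive step: assume the claim holds for N = p, so A(p) = 2^p(2p + 1) - 1.
Then A(p+1) = A(p) + (2^p(2p + 5)) = (2^p(2p + 1) - 1) + (2^p(2p + 5)).
Simplifying, A(p+1) = 4·2^p·p + 6·2^p - 1 = 2^(p+1)(2(p+1) + 1) - 1,
which is the closed form with N = p+1.
Hence, by induction on N, the claim holds for every N ≥ 1.

A(N) = 2^N(2N + 1) - 1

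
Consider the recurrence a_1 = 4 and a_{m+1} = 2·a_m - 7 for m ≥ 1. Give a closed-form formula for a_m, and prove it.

Computing the first terms: a_1 = 4, a_2 = 1, a_3 = -5. This suggests a_m = -3·2^(m - 1) + 7.
Base case (m = 1): the formula gives 4 = 4 = a_1.
For the inductive step, assume it holds for an arbitrary j ≥ 1, so a_j = -3·2^(j - 1) + 7.
Then a_{j+1} = 2·a_j - 7 = 2·(-3·2^(j - 1) + 7) - 7 = -3·2^j + 7 = -3·2^((j+1) - 1) + 7,
which is the claimed formula at m = j+1.
By the principle of mathematical induction, the result holds for all m ≥ 1.

a_m = -3·2^(m - 1) + 7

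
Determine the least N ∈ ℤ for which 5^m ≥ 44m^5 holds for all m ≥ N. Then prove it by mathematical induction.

At m = 9: 1953125 < 2598156, so the inequality fails and N ≥ 10. We prove 5^m ≥ 44m^5 for all m ≥ 10.
For the base case m = 10: 5^m = 9765625 and 44m^5 = 4400000, so 9765625 ≥ 4400000.
For the inductive step, assume it holds for an arbitrary r ≥ 10, so 5^r ≥ 44r^5.
Then 5^(r + 1) = 5·(5^r) ≥ 5·(44r^5).
Also, for r ≥ 10 we have 5·(44r^5) ≥ 44(r+1)^5, since 5 ≥ (1 + 1/r)^5 for all r ≥ 10.
Combining, 5^(r + 1) ≥ 44(r+1)^5.
This completes the induction.
Hence the smallest such N is 10.

N = 10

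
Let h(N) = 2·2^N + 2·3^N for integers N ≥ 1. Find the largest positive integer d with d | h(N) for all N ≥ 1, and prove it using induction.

d = 2

Computing the first values: h(1) = 10 and h(2) = 26; gcd(10, 26) = 2, so d ≤ 2.
We prove 2 | 2·2^N + 2·3^N for all N ≥ 1 by induction on N.
When N = 1: h(1) = 10 = 2·(5), so 2 | h(1).
For the inductive step, assume it holds for an arbitrary j ≥ 1, i.e. 2 | h(j). Then
h(j+1) − 3·h(j) = (2·2^(j+1) + 2·3^(j+1)) − 3·(2·2^j + 2·3^j) = (2)·2^j·(2 − 3) = (-2)·2^j. Since 2 | h(j) by the inductive hypothesis, 2 | 3·h(j); and 2 | -2 since -2 = 2·-1. Therefore 2 | h(j+1).
By the principle of mathematical induction, the result holds for all N ≥ 1.
Therefore the largest such d is 2.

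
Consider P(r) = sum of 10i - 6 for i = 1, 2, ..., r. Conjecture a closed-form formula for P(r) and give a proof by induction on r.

We claim P(r) = r(5r - 1) for all r ≥ 1.
When r = 1: P(1) = 4, and the closed form gives 4. They agree.
For the inductive step, assume it holds for an arbitrary i ≥ 1, so P(i) = i(5i - 1).
Then P(i+1) = P(i) + (10i + 4) = (i(5i - 1)) + (10i + 4).
Simplifying, P(i+1) = (i + 1)(5i + 4) = (i+1)(5(i+1) - 1),
which is the closed form with r = i+1.
Hence, by induction on r, the claim holds for every r ≥ 1.

P(r) = r(5r - 1)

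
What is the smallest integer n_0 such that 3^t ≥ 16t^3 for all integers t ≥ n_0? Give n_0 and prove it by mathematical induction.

At t = 8: 6561 < 8192, so the inequality fails and n_0 ≥ 9. We prove 3^t ≥ 16t^3 for all t ≥ 9.
When t = 9: 3^t = 19683 and 16t^3 = 11664, so 19683 ≥ 11664.
For the inductive step, assume it holds for an arbitrary p ≥ 9, so 3^p ≥ 16p^3.
Then 3^(p + 1) = 3·(3^p) ≥ 3·(16p^3).
Also, for p ≥ 9 we have 3·(16p^3) ≥ 16(p+1)^3, since 3 ≥ (1 + 1/p)^3 for all p ≥ 9.
Combining, 3^(p + 1) ≥ 16(p+1)^3.
By induction, the statement is established for all t ≥ 9.
Hence the smallest such n_0 is 9.

n_0 = 9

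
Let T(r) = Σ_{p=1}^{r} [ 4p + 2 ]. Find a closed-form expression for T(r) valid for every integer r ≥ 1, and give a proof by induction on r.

T(r) = 2r(r + 2)

We claim T(r) = 2r(r + 2) for all r ≥ 1.
When r = 1: T(1) = 6, and the closed form gives 6. They agree.
Inductive step: assume the claim holds for r = p, so T(p) = 2p(p + 2).
Then T(p+1) = T(p) + (4p + 6) = (2p(p + 2)) + (4p + 6).
Simplifying, T(p+1) = 2(p + 1)(p + 3) = 2(p+1)((p+1) + 2),
which is the closed form with r = p+1.
This completes the induction.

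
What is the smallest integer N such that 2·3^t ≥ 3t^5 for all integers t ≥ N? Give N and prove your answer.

At t = 11: 354294 < 483153, so the inequality fails and N ≥ 12. We prove 2·3^t ≥ 3t^5 for all t ≥ 12.
When t = 12: 2·3^t = 1062882 and 3t^5 = 746496, so 1062882 ≥ 746496.
Inductive step: assume the claim holds for t = j, so 2·3^j ≥ 3j^5.
Then 2·3^(j + 1) = 3·(2·3^j) ≥ 3·(3j^5).
Also, for j ≥ 12 we have 3·(3j^5) ≥ 3(j+1)^5, since 3 ≥ (1 + 1/j)^5 for all j ≥ 12.
Combining, 2·3^(j + 1) ≥ 3(j+1)^5.
By the principle of mathematical induction, the result holds for all t ≥ 12.
Hence the smallest such N is 12.

N = 12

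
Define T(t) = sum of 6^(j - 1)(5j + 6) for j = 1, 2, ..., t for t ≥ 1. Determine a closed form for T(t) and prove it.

T(t) = 6^t(t + 1) - 1

We claim T(t) = 6^t(t + 1) - 1 for all t ≥ 1.
Base case (t = 1): T(1) = 11, and the closed form gives 11. They agree.
Inductive step: suppose the statement holds for some j ≥ 1, so T(j) = 6^j(j + 1) - 1.
Then T(j+1) = T(j) + (6^j(5j + 11)) = (6^j(j + 1) - 1) + (6^j(5j + 11)).
Simplifying, T(j+1) = 6·6^j·j + 12·6^j - 1 = 6^(j+1)((j+1) + 1) - 1,
which is the closed form with t = j+1.
Hence, by induction on t, the claim holds for every t ≥ 1.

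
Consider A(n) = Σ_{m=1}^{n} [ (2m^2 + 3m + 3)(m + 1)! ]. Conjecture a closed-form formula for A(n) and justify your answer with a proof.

A(n) = (2n + 1)(n + 2)! - 2

We claim A(n) = (2n + 1)(n + 2)! - 2 for all n ≥ 1.
For the base case n = 1: A(1) = 16, and the closed form gives 16. They agree.
Suppose the result is true for n = m, so A(m) = (2m + 1)(m + 2)! - 2.
Then A(m+1) = A(m) + ((2m^2 + 7m + 8)(m + 2)!) = ((2m + 1)(m + 2)! - 2) + ((2m^2 + 7m + 8)(m + 2)!).
Simplifying, A(m+1) = (2(m+1) + 1)((m+1) + 2)! - 2,
which is the closed form with n = m+1.
By the principle of mathematical induction, the result holds for all n ≥ 1.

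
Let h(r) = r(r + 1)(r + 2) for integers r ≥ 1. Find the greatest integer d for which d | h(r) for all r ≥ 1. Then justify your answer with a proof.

d = 6

Computing the first values: h(1) = 6 and h(2) = 24; gcd(6, 24) = 6, so d ≤ 6.
We prove 6 | r(r + 1)(r + 2) for all r ≥ 1 by induction on r.
Base step (r = 1): h(1) = 6 = 6·(1), so 6 | h(1).
Inductive step: assume the claim holds for r = k, i.e. 6 | h(k). Then
h(k+1) − h(k) = (k+1)·(k+2)·(k+3) − k·(k+1)·(k+2) = (k+1)·(k+2)·[(k+3) − k] = 3·(k+1)·(k+2). The product of 2 consecutive integers is divisible by (2)! = 2, so h(k+1) − h(k) is divisible by 3·2 = 6. By the inductive hypothesis 6 | h(k), hence 6 | h(k+1).
Hence, by induction on r, the claim holds for every r ≥ 1.
Therefore the largest such d is 6.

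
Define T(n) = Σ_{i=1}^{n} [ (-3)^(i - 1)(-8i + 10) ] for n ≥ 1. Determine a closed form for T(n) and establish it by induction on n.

T(n) = 2(-3)^n(n - 1) + 2

We claim T(n) = 2(-3)^n(n - 1) + 2 for all n ≥ 1.
When n = 1: T(1) = 2, and the closed form gives 2. They agree.
Inductive step: assume the claim holds for n = i, so T(i) = 2(-3)^i(i - 1) + 2.
Then T(i+1) = T(i) + ((-3)^i(-8i + 2)) = (2(-3)^i(i - 1) + 2) + ((-3)^i(-8i + 2)).
Simplifying, T(i+1) = -6(-3)^i·i + 2 = 2(-3)^(i+1)((i+1) - 1) + 2,
which is the closed form with n = i+1.
This completes the induction.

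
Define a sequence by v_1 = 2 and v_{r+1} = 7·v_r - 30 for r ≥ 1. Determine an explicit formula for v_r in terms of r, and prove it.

v_r = -3·7^(r - 1) + 5

Computing the first terms: v_1 = 2, v_2 = -16, v_3 = -142. This suggests v_r = -3·7^(r - 1) + 5.
When r = 1: the formula gives 2 = 2 = v_1.
Inductive step: assume the claim holds for r = i, so v_i = -3·7^(i - 1) + 5.
Then v_{i+1} = 7·v_i - 30 = 7·(-3·7^(i - 1) + 5) - 30 = -3·7^i + 5 = -3·7^((i+1) - 1) + 5,
which is the claimed formula at r = i+1.
Hence, by induction on r, the claim holds for every r ≥ 1.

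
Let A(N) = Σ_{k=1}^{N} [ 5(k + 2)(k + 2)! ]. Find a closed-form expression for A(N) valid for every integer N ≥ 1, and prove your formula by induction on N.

A(N) = 5(N + 3)! - 30

We claim A(N) = 5(N + 3)! - 30 for all N ≥ 1.
For the base case N = 1: A(1) = 90, and the closed form gives 90. They agree.
Inductive step: suppose the statement holds for some k ≥ 1, so A(k) = 5(k + 3)! - 30.
Then A(k+1) = A(k) + (5(k + 3)(k + 3)!) = (5(k + 3)! - 30) + (5(k + 3)(k + 3)!).
Simplifying, A(k+1) = 5((k+1) + 3)! - 30,
which is the closed form with N = k+1.
By the principle of mathematical induction, the result holds for all N ≥ 1.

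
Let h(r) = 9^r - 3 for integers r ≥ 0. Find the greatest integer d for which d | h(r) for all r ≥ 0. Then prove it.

Computing the first values: h(0) = -2 and h(1) = 6; gcd(-2, 6) = 2, so d ≤ 2.
We prove 2 | 9^r - 3 for all r ≥ 0 by induction on r.
For the base case r = 0: h(0) = -2 = 2·(-1), so 2 | h(0).
Suppose the result is true for r = j, i.e. 2 | h(j). Then
h(j+1) = 9^(j+1) - 3 = 9·(9^j - 3) + 24 = 9·h(j) + 24. The first term is divisible by 2 by the inductive hypothesis, and 24 is divisible by 2. Hence 2 | h(j+1).
By induction, the statement is established for all r ≥ 0.
Therefore the largest such d is 2.

d = 2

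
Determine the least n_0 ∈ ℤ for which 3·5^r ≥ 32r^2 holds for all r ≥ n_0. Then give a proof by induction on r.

n_0 = 3

At r = 2: 75 < 128, so the inequality fails and n_0 ≥ 3. We prove 3·5^r ≥ 32r^2 for all r ≥ 3.
Base case (r = 3): 3·5^r = 375 and 32r^2 = 288, so 375 ≥ 288.
For the inductive step, assume it holds for an arbitrary k ≥ 3, so 3·5^k ≥ 32k^2.
Then 3·5^(k + 1) = 5·(3·5^k) ≥ 5·(32k^2).
Also, for k ≥ 3 we have 5·(32k^2) ≥ 32(k+1)^2, since 5 ≥ (1 + 1/k)^2 for all k ≥ 3.
Combining, 3·5^(k + 1) ≥ 32(k+1)^2.
By induction, the statement is established for all r ≥ 3.
Hence the smallest such n_0 is 3.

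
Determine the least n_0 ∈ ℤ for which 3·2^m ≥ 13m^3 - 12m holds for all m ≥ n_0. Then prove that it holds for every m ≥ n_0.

n_0 = 14

At m = 13: 24576 < 28405, so the inequality fails and n_0 ≥ 14. We prove 3·2^m ≥ 13m^3 - 12m for all m ≥ 14.
When m = 14: 3·2^m = 49152 and 13m^3 - 12m = 35504, so 49152 ≥ 35504.
Inductive step: assume the claim holds for m = r, so 3·2^r ≥ 13r^3 - 12r.
Then 3·2^(r + 1) = 2·(3·2^r) ≥ 2·(13r^3 - 12r).
Also, for r ≥ 14 we have 2·(13r^3 - 12r) ≥ 13(r+1)^3 - 12(r+1), since 2·(13r^3 - 12r) − (13(r+1)^3 - 12(r+1)) = 13r^3 - 39r^2 - 51r - 1, which is nonnegative for all r ≥ 14.
Combining, 3·2^(r + 1) ≥ 13(r+1)^3 - 12(r+1).
By induction, the statement is established for all m ≥ 14.
Hence the smallest such n_0 is 14.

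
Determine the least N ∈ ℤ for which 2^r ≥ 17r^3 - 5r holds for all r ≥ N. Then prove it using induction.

N = 17

At r = 16: 65536 < 69552, so the inequality fails and N ≥ 17. We prove 2^r ≥ 17r^3 - 5r for all r ≥ 17.
When r = 17: 2^r = 131072 and 17r^3 - 5r = 83436, so 131072 ≥ 83436.
Suppose the result is true for r = p, so 2^p ≥ 17p^3 - 5p.
Then 2^(p + 1) = 2·(2^p) ≥ 2·(17p^3 - 5p).
Also, for p ≥ 17 we have 2·(17p^3 - 5p) ≥ 17(p+1)^3 - 5(p+1), since 2·(17p^3 - 5p) − (17(p+1)^3 - 5(p+1)) = 17p^3 - 51p^2 - 56p - 12, which is nonnegative for all p ≥ 17.
Combining, 2^(p + 1) ≥ 17(p+1)^3 - 5(p+1).
By the principle of mathematical induction, the result holds for all r ≥ 17.
Hence the smallest such N is 17.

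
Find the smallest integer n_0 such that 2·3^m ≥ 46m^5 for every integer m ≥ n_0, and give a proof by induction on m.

At m = 15: 28697814 < 34931250, so the inequality fails and n_0 ≥ 16. We prove 2·3^m ≥ 46m^5 for all m ≥ 16.
Base case (m = 16): 2·3^m = 86093442 and 46m^5 = 48234496, so 86093442 ≥ 48234496.
Inductive step: assume the claim holds for m = r, so 2·3^r ≥ 46r^5.
Then 2·3^(r + 1) = 3·(2·3^r) ≥ 3·(46r^5).
Also, for r ≥ 16 we have 3·(46r^5) ≥ 46(r+1)^5, since 3 ≥ (1 + 1/r)^5 for all r ≥ 16.
Combining, 2·3^(r + 1) ≥ 46(r+1)^5.
This completes the induction.
Hence the smallest such n_0 is 16.

n_0 = 16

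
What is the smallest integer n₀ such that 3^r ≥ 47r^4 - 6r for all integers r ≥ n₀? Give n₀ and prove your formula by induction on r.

n₀ = 13

At r = 12: 531441 < 974520, so the inequality fails and n₀ ≥ 13. We prove 3^r ≥ 47r^4 - 6r for all r ≥ 13.
Base step (r = 13): 3^r = 1594323 and 47r^4 - 6r = 1342289, so 1594323 ≥ 1342289.
Inductive step: assume the claim holds for r = p, so 3^p ≥ 47p^4 - 6p.
Then 3^(p + 1) = 3·(3^p) ≥ 3·(47p^4 - 6p).
Also, for p ≥ 13 we have 3·(47p^4 - 6p) ≥ 47(p+1)^4 - 6(p+1), since 3·(47p^4 - 6p) − (47(p+1)^4 - 6(p+1)) = 94p^4 - 188p^3 - 282p^2 - 200p - 41, which is nonnegative for all p ≥ 13.
Combining, 3^(p + 1) ≥ 47(p+1)^4 - 6(p+1).
This completes the induction.
Hence the smallest such n₀ is 13.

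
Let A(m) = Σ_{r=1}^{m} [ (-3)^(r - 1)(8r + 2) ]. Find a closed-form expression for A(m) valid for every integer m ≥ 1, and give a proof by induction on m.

We claim A(m) = -(-3)^m(2m + 1) + 1 for all m ≥ 1.
Base step (m = 1): A(1) = 10, and the closed form gives 10. They agree.
Inductive step: assume the claim holds for m = r, so A(r) = -(-3)^r(2r + 1) + 1.
Then A(r+1) = A(r) + ((-3)^r(8r + 10)) = (-(-3)^r(2r + 1) + 1) + ((-3)^r(8r + 10)).
Simplifying, A(r+1) = 6(-3)^r·r + 9(-3)^r + 1 = -(-3)^(r+1)(2(r+1) + 1) + 1,
which is the closed form with m = r+1.
This completes the induction.

A(m) = -(-3)^m(2m + 1) + 1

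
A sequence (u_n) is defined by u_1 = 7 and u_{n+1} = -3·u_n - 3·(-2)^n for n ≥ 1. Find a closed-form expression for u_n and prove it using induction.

Computing the first terms: u_1 = 7, u_2 = -15, u_3 = 33. This suggests u_n = -3(-2)^n + (-3)^(n - 1).
For the base case n = 1: the formula gives 7 = 7 = u_1.
Suppose the result is true for n = k, so u_k = -3(-2)^k + (-3)^(k - 1).
Then u_{k+1} = -3·u_k - 3·(-2)^k = -3·(-3(-2)^k + (-3)^(k - 1)) - 3·(-2)^k = -3(-2)^(k + 1) + (-3)^k = -3(-2)^(k+1) + (-3)^((k+1) - 1),
which is the claimed formula at n = k+1.
By the principle of mathematical induction, the result holds for all n ≥ 1.

u_n = -3(-2)^n + (-3)^(n - 1)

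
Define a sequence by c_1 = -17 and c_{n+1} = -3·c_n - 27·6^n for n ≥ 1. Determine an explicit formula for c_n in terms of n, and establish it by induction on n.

c_n = (-3)^(n - 1) - 3·6^n

Computing the first terms: c_1 = -17, c_2 = -111, c_3 = -639. This suggests c_n = (-3)^(n - 1) - 3·6^n.
Base case (n = 1): the formula gives -17 = -17 = c_1.
For the inductive step, assume it holds for an arbitrary p ≥ 1, so c_p = (-3)^(p - 1) - 3·6^p.
Then c_{p+1} = -3·c_p - 27·6^p = -3·((-3)^(p - 1) - 3·6^p) - 27·6^p = (-3)^p - 3·6^(p + 1) = (-3)^((p+1) - 1) - 3·6^(p+1),
which is the claimed formula at n = p+1.
By induction, the statement is established for all n ≥ 1.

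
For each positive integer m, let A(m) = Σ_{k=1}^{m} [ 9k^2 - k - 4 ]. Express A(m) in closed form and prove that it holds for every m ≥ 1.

A(m) = m(3m^2 + 4m - 3)

We claim A(m) = m(3m^2 + 4m - 3) for all m ≥ 1.
Base step (m = 1): A(1) = 4, and the closed form gives 4. They agree.
Inductive step: assume the claim holds for m = k, so A(k) = k(3k^2 + 4k - 3).
Then A(k+1) = A(k) + (-k + 9(k + 1)^2 - 5) = (k(3k^2 + 4k - 3)) + (-k + 9(k + 1)^2 - 5).
Simplifying, A(k+1) = (k + 1)(3k^2 + 10k + 4) = (k+1)(3(k+1)^2 + 4(k+1) - 3),
which is the closed form with m = k+1.
By induction, the statement is established for all m ≥ 1.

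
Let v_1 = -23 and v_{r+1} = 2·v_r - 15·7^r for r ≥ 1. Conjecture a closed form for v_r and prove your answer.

Computing the first terms: v_1 = -23, v_2 = -151, v_3 = -1037. This suggests v_r = -2^r - 3·7^r.
When r = 1: the formula gives -23 = -23 = v_1.
Suppose the result is true for r = j, so v_j = -2^j - 3·7^j.
Then v_{j+1} = 2·v_j - 15·7^j = 2·(-2^j - 3·7^j) - 15·7^j = -2^(j + 1) - 3·7^(j + 1),
which is the claimed formula at r = j+1.
Hence, by induction on r, the claim holds for every r ≥ 1.

v_r = -2^r - 3·7^r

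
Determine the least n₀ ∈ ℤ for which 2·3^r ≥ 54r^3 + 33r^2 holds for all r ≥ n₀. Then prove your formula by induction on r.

At r = 9: 39366 < 42039, so the inequality fails and n₀ ≥ 10. We prove 2·3^r ≥ 54r^3 + 33r^2 for all r ≥ 10.
For the base case r = 10: 2·3^r = 118098 and 54r^3 + 33r^2 = 57300, so 118098 ≥ 57300.
Inductive step: assume the claim holds for r = m, so 2·3^m ≥ 54m^3 + 33m^2.
Then 2·3^(m + 1) = 3·(2·3^m) ≥ 3·(54m^3 + 33m^2).
Also, for m ≥ 10 we have 3·(54m^3 + 33m^2) ≥ 54(m+1)^3 + 33(m+1)^2, since 3·(54m^3 + 33m^2) − (54(m+1)^3 + 33(m+1)^2) = 108m^3 - 96m^2 - 228m - 87, which is nonnegative for all m ≥ 10.
Combining, 2·3^(m + 1) ≥ 54(m+1)^3 + 33(m+1)^2.
This completes the induction.
Hence the smallest such n₀ is 10.

n₀ = 10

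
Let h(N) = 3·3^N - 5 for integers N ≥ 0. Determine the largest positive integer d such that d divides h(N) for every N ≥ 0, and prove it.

d = 2

Computing the first values: h(0) = -2 and h(1) = 4; gcd(-2, 4) = 2, so d ≤ 2.
We prove 2 | 3·3^N - 5 for all N ≥ 0 by induction on N.
For the base case N = 0: h(0) = -2 = 2·(-1), so 2 | h(0).
Inductive step: assume the claim holds for N = j, i.e. 2 | h(j). Then
h(j+1) = 3·3^(j+1) - 5 = 3·(3·3^j - 5) + 10 = 3·h(j) + 10. The first term is divisible by 2 by the inductive hypothesis, and 10 is divisible by 2. Hence 2 | h(j+1).
Hence, by induction on N, the claim holds for every N ≥ 0.
Therefore the largest such d is 2.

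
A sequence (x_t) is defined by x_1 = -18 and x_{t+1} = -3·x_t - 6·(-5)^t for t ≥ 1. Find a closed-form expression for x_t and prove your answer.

x_t = (-3)^t + 3(-5)^t

Computing the first terms: x_1 = -18, x_2 = 84, x_3 = -402. This suggests x_t = (-3)^t + 3(-5)^t.
When t = 1: the formula gives -18 = -18 = x_1.
Inductive step: assume the claim holds for t = i, so x_i = (-3)^i + 3(-5)^i.
Then x_{i+1} = -3·x_i - 6·(-5)^i = -3·((-3)^i + 3(-5)^i) - 6·(-5)^i = (-3)^(i + 1) + 3(-5)^(i + 1),
which is the claimed formula at t = i+1.
This completes the induction.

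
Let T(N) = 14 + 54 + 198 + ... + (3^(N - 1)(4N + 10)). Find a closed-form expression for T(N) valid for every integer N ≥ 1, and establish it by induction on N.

T(N) = 2·3^N(N + 2) - 4

We claim T(N) = 2·3^N(N + 2) - 4 for all N ≥ 1.
For the base case N = 1: T(1) = 14, and the closed form gives 14. They agree.
For the inductive step, assume it holds for an arbitrary j ≥ 1, so T(j) = 2·3^j(j + 2) - 4.
Then T(j+1) = T(j) + (3^j(4j + 14)) = (2·3^j(j + 2) - 4) + (3^j(4j + 14)).
Simplifying, T(j+1) = 6·3^j·j + 18·3^j - 4 = 2·3^(j+1)((j+1) + 2) - 4,
which is the closed form with N = j+1.
By induction, the statement is established for all N ≥ 1.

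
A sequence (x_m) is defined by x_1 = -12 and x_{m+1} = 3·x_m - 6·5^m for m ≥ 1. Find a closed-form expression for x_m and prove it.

Computing the first terms: x_1 = -12, x_2 = -66, x_3 = -348. This suggests x_m = 3^m - 3·5^m.
Base step (m = 1): the formula gives -12 = -12 = x_1.
Suppose the result is true for m = k, so x_k = 3^k - 3·5^k.
Then x_{k+1} = 3·x_k - 6·5^k = 3·(3^k - 3·5^k) - 6·5^k = 3^(k + 1) - 3·5^(k + 1),
which is the claimed formula at m = k+1.
By the principle of mathematical induction, the result holds for all m ≥ 1.

x_m = 3^m - 3·5^m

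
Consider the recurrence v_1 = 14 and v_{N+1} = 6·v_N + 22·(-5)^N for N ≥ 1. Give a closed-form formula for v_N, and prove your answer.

v_N = -2(-5)^N + 4·6^(N - 1)

Computing the first terms: v_1 = 14, v_2 = -26, v_3 = 394. This suggests v_N = -2(-5)^N + 4·6^(N - 1).
Base case (N = 1): the formula gives 14 = 14 = v_1.
Inductive step: suppose the statement holds for some i ≥ 1, so v_i = -2(-5)^i + 4·6^(i - 1).
Then v_{i+1} = 6·v_i + 22·(-5)^i = 6·(-2(-5)^i + 4·6^(i - 1)) + 22·(-5)^i = -2(-5)^(i + 1) + 4·6^i = -2(-5)^(i+1) + 4·6^((i+1) - 1),
which is the claimed formula at N = i+1.
By the principle of mathematical induction, the result holds for all N ≥ 1.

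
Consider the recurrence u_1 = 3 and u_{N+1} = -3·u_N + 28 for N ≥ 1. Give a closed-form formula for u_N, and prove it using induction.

u_N = -4(-3)^(N - 1) + 7

Computing the first terms: u_1 = 3, u_2 = 19, u_3 = -29. This suggests u_N = -4(-3)^(N - 1) + 7.
When N = 1: the formula gives 3 = 3 = u_1.
Inductive step: suppose the statement holds for some m ≥ 1, so u_m = -4(-3)^(m - 1) + 7.
Then u_{m+1} = -3·u_m + 28 = -3·(-4(-3)^(m - 1) + 7) + 28 = -4(-3)^m + 7 = -4(-3)^((m+1) - 1) + 7,
which is the claimed formula at N = m+1.
By induction, the statement is established for all N ≥ 1.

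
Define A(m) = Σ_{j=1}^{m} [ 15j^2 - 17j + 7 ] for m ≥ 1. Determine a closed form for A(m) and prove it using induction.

We claim A(m) = m(5m^2 - m + 1) for all m ≥ 1.
When m = 1: A(1) = 5, and the closed form gives 5. They agree.
For the inductive step, assume it holds for an arbitrary j ≥ 1, so A(j) = j(5j^2 - j + 1).
Then A(j+1) = A(j) + (15j^2 + 13j + 5) = (j(5j^2 - j + 1)) + (15j^2 + 13j + 5).
Simplifying, A(j+1) = (j + 1)(5j^2 + 9j + 5) = (j+1)(5(j+1)^2 - (j+1) + 1),
which is the closed form with m = j+1.
Hence, by induction on m, the claim holds for every m ≥ 1.

A(m) = m(5m^2 - m + 1)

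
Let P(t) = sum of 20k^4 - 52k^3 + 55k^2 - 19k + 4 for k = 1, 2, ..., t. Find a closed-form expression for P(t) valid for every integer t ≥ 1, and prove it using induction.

We claim P(t) = t(4t^4 - 3t^3 - t^2 + 5t + 3) for all t ≥ 1.
Base case (t = 1): P(1) = 8, and the closed form gives 8. They agree.
For the inductive step, assume it holds for an arbitrary k ≥ 1, so P(k) = k(4k^4 - 3k^3 - k^2 + 5k + 3).
Then P(k+1) = P(k) + (20k^4 + 28k^3 + 19k^2 + 15k + 8) = (k(4k^4 - 3k^3 - k^2 + 5k + 3)) + (20k^4 + 28k^3 + 19k^2 + 15k + 8).
Simplifying, P(k+1) = (k + 1)(4k^4 + 13k^3 + 14k^2 + 10k + 8) = (k+1)(4(k+1)^4 - 3(k+1)^3 - (k+1)^2 + 5(k+1) + 3),
which is the closed form with t = k+1.
By induction, the statement is established for all t ≥ 1.

P(t) = t(4t^4 - 3t^3 - t^2 + 5t + 3)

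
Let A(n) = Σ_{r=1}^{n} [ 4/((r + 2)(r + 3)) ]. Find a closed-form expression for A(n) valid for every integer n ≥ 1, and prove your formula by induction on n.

We claim A(n) = 4n/(3(n + 3)) for all n ≥ 1.
For the base case n = 1: A(1) = 1/3, and the closed form gives 1/3. They agree.
Suppose the result is true for n = r, so A(r) = 4r/(3(r + 3)).
Then A(r+1) = A(r) + (4/((r + 3)(r + 4))) = (4r/(3(r + 3))) + (4/((r + 3)(r + 4))).
Simplifying, A(r+1) = 4(r + 1)/(3(r + 4)) = 4(r+1)/(3((r+1) + 3)),
which is the closed form with n = r+1.
Hence, by induction on n, the claim holds for every n ≥ 1.

A(n) = 4n/(3(n + 3))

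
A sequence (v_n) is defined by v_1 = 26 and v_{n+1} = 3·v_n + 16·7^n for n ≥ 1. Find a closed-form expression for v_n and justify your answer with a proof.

v_n = -2·3^(n - 1) + 4·7^n

Computing the first terms: v_1 = 26, v_2 = 190, v_3 = 1354. This suggests v_n = -2·3^(n - 1) + 4·7^n.
Base step (n = 1): the formula gives 26 = 26 = v_1.
For the inductive step, assume it holds for an arbitrary m ≥ 1, so v_m = -2·3^(m - 1) + 4·7^m.
Then v_{m+1} = 3·v_m + 16·7^m = 3·(-2·3^(m - 1) + 4·7^m) + 16·7^m = -2·3^m + 4·7^(m + 1) = -2·3^((m+1) - 1) + 4·7^(m+1),
which is the claimed formula at n = m+1.
Hence, by induction on n, the claim holds for every n ≥ 1.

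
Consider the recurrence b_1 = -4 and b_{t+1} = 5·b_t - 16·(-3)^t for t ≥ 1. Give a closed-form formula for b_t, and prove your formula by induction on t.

Computing the first terms: b_1 = -4, b_2 = 28, b_3 = -4. This suggests b_t = 2(-3)^t + 2·5^(t - 1).
Base case (t = 1): the formula gives -4 = -4 = b_1.
Inductive step: assume the claim holds for t = i, so b_i = 2(-3)^i + 2·5^(i - 1).
Then b_{i+1} = 5·b_i - 16·(-3)^i = 5·(2(-3)^i + 2·5^(i - 1)) - 16·(-3)^i = 2(-3)^(i + 1) + 2·5^i = 2(-3)^(i+1) + 2·5^((i+1) - 1),
which is the claimed formula at t = i+1.
By induction, the statement is established for all t ≥ 1.

b_t = 2(-3)^t + 2·5^(t - 1)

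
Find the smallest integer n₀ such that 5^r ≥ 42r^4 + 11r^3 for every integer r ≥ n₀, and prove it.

At r = 7: 78125 < 104615, so the inequality fails and n₀ ≥ 8. We prove 5^r ≥ 42r^4 + 11r^3 for all r ≥ 8.
For the base case r = 8: 5^r = 390625 and 42r^4 + 11r^3 = 177664, so 390625 ≥ 177664.
Inductive step: suppose the statement holds for some p ≥ 8, so 5^p ≥ 42p^4 + 11p^3.
Then 5^(p + 1) = 5·(5^p) ≥ 5·(42p^4 + 11p^3).
Also, for p ≥ 8 we have 5·(42p^4 + 11p^3) ≥ 42(p+1)^4 + 11(p+1)^3, since 5·(42p^4 + 11p^3) − (42(p+1)^4 + 11(p+1)^3) = 168p^4 - 124p^3 - 285p^2 - 201p - 53, which is nonnegative for all p ≥ 8.
Combining, 5^(p + 1) ≥ 42(p+1)^4 + 11(p+1)^3.
Hence, by induction on r, the claim holds for every r ≥ 8.
Hence the smallest such n₀ is 8.

n₀ = 8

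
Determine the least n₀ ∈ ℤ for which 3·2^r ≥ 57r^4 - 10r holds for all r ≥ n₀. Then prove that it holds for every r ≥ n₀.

n₀ = 23

At r = 22: 12582912 < 13352372, so the inequality fails and n₀ ≥ 23. We prove 3·2^r ≥ 57r^4 - 10r for all r ≥ 23.
When r = 23: 3·2^r = 25165824 and 57r^4 - 10r = 15950707, so 25165824 ≥ 15950707.
Inductive step: assume the claim holds for r = j, so 3·2^j ≥ 57j^4 - 10j.
Then 3·2^(j + 1) = 2·(3·2^j) ≥ 2·(57j^4 - 10j).
Also, for j ≥ 23 we have 2·(57j^4 - 10j) ≥ 57(j+1)^4 - 10(j+1), since 2·(57j^4 - 10j) − (57(j+1)^4 - 10(j+1)) = 57j^4 - 228j^3 - 342j^2 - 238j - 47, which is nonnegative for all j ≥ 23.
Combining, 3·2^(j + 1) ≥ 57(j+1)^4 - 10(j+1).
This completes the induction.
Hence the smallest such n₀ is 23.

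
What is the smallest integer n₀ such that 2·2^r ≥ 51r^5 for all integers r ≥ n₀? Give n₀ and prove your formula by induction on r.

At r = 28: 536870912 < 877728768, so the inequality fails and n₀ ≥ 29. We prove 2·2^r ≥ 51r^5 for all r ≥ 29.
For the base case r = 29: 2·2^r = 1073741824 and 51r^5 = 1046068599, so 1073741824 ≥ 1046068599.
Suppose the result is true for r = i, so 2·2^i ≥ 51i^5.
Then 2·2^(i + 1) = 2·(2·2^i) ≥ 2·(51i^5).
Also, for i ≥ 29 we have 2·(51i^5) ≥ 51(i+1)^5, since 2 ≥ (1 + 1/i)^5 for all i ≥ 29.
Combining, 2·2^(i + 1) ≥ 51(i+1)^5.
Hence, by induction on r, the claim holds for every r ≥ 29.
Hence the smallest such n₀ is 29.

n₀ = 29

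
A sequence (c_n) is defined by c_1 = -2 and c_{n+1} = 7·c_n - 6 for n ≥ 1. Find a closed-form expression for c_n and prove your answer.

Computing the first terms: c_1 = -2, c_2 = -20, c_3 = -146. This suggests c_n = -3·7^(n - 1) + 1.
For the base case n = 1: the formula gives -2 = -2 = c_1.
Inductive step: suppose the statement holds for some k ≥ 1, so c_k = -3·7^(k - 1) + 1.
Then c_{k+1} = 7·c_k - 6 = 7·(-3·7^(k - 1) + 1) - 6 = -3·7^k + 1 = -3·7^((k+1) - 1) + 1,
which is the claimed formula at n = k+1.
By induction, the statement is established for all n ≥ 1.

c_n = -3·7^(n - 1) + 1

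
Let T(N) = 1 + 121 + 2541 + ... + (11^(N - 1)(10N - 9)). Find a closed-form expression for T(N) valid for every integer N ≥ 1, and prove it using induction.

T(N) = 11^N(N - 1) + 1

We claim T(N) = 11^N(N - 1) + 1 for all N ≥ 1.
When N = 1: T(1) = 1, and the closed form gives 1. They agree.
Inductive step: assume the claim holds for N = j, so T(j) = 11^j(j - 1) + 1.
Then T(j+1) = T(j) + (11^j(10j + 1)) = (11^j(j - 1) + 1) + (11^j(10j + 1)).
Simplifying, T(j+1) = 11^(j + 1)j + 1 = 11^(j+1)((j+1) - 1) + 1,
which is the closed form with N = j+1.
By induction, the statement is established for all N ≥ 1.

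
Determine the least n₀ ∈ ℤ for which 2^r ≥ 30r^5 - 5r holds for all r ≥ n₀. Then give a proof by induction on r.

At r = 29: 536870912 < 615334325, so the inequality fails and n₀ ≥ 30. We prove 2^r ≥ 30r^5 - 5r for all r ≥ 30.
Base step (r = 30): 2^r = 1073741824 and 30r^5 - 5r = 728999850, so 1073741824 ≥ 728999850.
Suppose the result is true for r = m, so 2^m ≥ 30m^5 - 5m.
Then 2^(m + 1) = 2·(2^m) ≥ 2·(30m^5 - 5m).
Also, for m ≥ 30 we have 2·(30m^5 - 5m) ≥ 30(m+1)^5 - 5(m+1), since 2·(30m^5 - 5m) − (30(m+1)^5 - 5(m+1)) = 30m^5 - 150m^4 - 300m^3 - 300m^2 - 155m - 25, which is nonnegative for all m ≥ 30.
Combining, 2^(m + 1) ≥ 30(m+1)^5 - 5(m+1).
By induction, the statement is established for all r ≥ 30.
Hence the smallest such n₀ is 30.

n₀ = 30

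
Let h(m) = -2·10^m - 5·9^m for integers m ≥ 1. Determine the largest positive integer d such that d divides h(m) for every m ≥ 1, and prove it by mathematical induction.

d = 5

Computing the first values: h(1) = -65 and h(2) = -605; gcd(-65, -605) = 5, so d ≤ 5.
We prove 5 | -2·10^m - 5·9^m for all m ≥ 1 by induction on m.
When m = 1: h(1) = -65 = 5·(-13), so 5 | h(1).
Inductive step: suppose the statement holds for some k ≥ 1, i.e. 5 | h(k). Then
h(k+1) − 10·h(k) = (-2·10^(k+1) - 5·9^(k+1)) − 10·(-2·10^k - 5·9^k) = (-5)·9^k·(9 − 10) = (5)·9^k. Since 5 | h(k) by the inductive hypothesis, 5 | 10·h(k); and 5 | 5 since 5 = 5·1. Therefore 5 | h(k+1).
By the principle of mathematical induction, the result holds for all m ≥ 1.
Therefore the largest such d is 5.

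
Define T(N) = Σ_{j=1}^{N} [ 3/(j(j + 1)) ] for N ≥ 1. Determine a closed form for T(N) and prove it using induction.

T(N) = 3N/(N + 1)

We claim T(N) = 3N/(N + 1) for all N ≥ 1.
Base step (N = 1): T(1) = 3/2, and the closed form gives 3/2. They agree.
Inductive step: assume the claim holds for N = j, so T(j) = 3j/(j + 1).
Then T(j+1) = T(j) + (3/((j + 1)(j + 2))) = (3j/(j + 1)) + (3/((j + 1)(j + 2))).
Simplifying, T(j+1) = 3(j + 1)/(j + 2) = 3(j+1)/((j+1) + 1),
which is the closed form with N = j+1.
Hence, by induction on N, the claim holds for every N ≥ 1.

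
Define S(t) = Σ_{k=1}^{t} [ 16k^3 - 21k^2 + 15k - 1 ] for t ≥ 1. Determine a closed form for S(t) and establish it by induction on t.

We claim S(t) = t(4t^3 + t^2 + t + 3) for all t ≥ 1.
Base step (t = 1): S(1) = 9, and the closed form gives 9. They agree.
Inductive step: assume the claim holds for t = k, so S(k) = k(4k^3 + k^2 + k + 3).
Then S(k+1) = S(k) + (16k^3 + 27k^2 + 21k + 9) = (k(4k^3 + k^2 + k + 3)) + (16k^3 + 27k^2 + 21k + 9).
Simplifying, S(k+1) = (k + 1)(4k^3 + 13k^2 + 15k + 9) = (k+1)(4(k+1)^3 + (k+1)^2 + (k+1) + 3),
which is the closed form with t = k+1.
This completes the induction.

S(t) = t(4t^3 + t^2 + t + 3)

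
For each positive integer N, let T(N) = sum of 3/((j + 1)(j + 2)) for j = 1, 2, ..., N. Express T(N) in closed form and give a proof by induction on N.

T(N) = 3N/(2(N + 2))

We claim T(N) = 3N/(2(N + 2)) for all N ≥ 1.
Base step (N = 1): T(1) = 1/2, and the closed form gives 1/2. They agree.
Suppose the result is true for N = j, so T(j) = 3j/(2(j + 2)).
Then T(j+1) = T(j) + (3/((j + 2)(j + 3))) = (3j/(2(j + 2))) + (3/((j + 2)(j + 3))).
Simplifying, T(j+1) = 3(j + 1)/(2(j + 3)) = 3(j+1)/(2((j+1) + 2)),
which is the closed form with N = j+1.
By the principle of mathematical induction, the result holds for all N ≥ 1.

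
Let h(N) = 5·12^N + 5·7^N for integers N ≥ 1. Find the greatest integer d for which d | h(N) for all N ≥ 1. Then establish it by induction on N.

Computing the first values: h(1) = 95 and h(2) = 965; gcd(95, 965) = 5, so d ≤ 5.
We prove 5 | 5·12^N + 5·7^N for all N ≥ 1 by induction on N.
Base case (N = 1): h(1) = 95 = 5·(19), so 5 | h(1).
Suppose the result is true for N = m, i.e. 5 | h(m). Then
h(m+1) − 12·h(m) = (5·12^(m+1) + 5·7^(m+1)) − 12·(5·12^m + 5·7^m) = (5)·7^m·(7 − 12) = (-25)·7^m. Since 5 | h(m) by the inductive hypothesis, 5 | 12·h(m); and 5 | -25 since -25 = 5·-5. Therefore 5 | h(m+1).
This completes the induction.
Therefore the largest such d is 5.

d = 5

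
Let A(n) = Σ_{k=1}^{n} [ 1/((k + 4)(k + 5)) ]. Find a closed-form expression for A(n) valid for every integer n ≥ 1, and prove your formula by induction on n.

A(n) = n/(5(n + 5))

We claim A(n) = n/(5(n + 5)) for all n ≥ 1.
For the base case n = 1: A(1) = 1/30, and the closed form gives 1/30. They agree.
Inductive step: suppose the statement holds for some k ≥ 1, so A(k) = k/(5(k + 5)).
Then A(k+1) = A(k) + (1/((k + 5)(k + 6))) = (k/(5(k + 5))) + (1/((k + 5)(k + 6))).
Simplifying, A(k+1) = (k + 1)/(5(k + 6)) = (k+1)/(5((k+1) + 5)),
which is the closed form with n = k+1.
By the principle of mathematical induction, the result holds for all n ≥ 1.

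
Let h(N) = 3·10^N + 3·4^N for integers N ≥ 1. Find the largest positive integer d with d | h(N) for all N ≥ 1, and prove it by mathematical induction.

Computing the first values: h(1) = 42 and h(2) = 348; gcd(42, 348) = 6, so d ≤ 6.
We prove 6 | 3·10^N + 3·4^N for all N ≥ 1 by induction on N.
Base step (N = 1): h(1) = 42 = 6·(7), so 6 | h(1).
For the inductive step, assume it holds for an arbitrary r ≥ 1, i.e. 6 | h(r). Then
h(r+1) − 10·h(r) = (3·10^(r+1) + 3·4^(r+1)) − 10·(3·10^r + 3·4^r) = (3)·4^r·(4 − 10) = (-18)·4^r. Since 6 | h(r) by the inductive hypothesis, 6 | 10·h(r); and 6 | -18 since -18 = 6·-3. Therefore 6 | h(r+1).
By the principle of mathematical induction, the result holds for all N ≥ 1.
Therefore the largest such d is 6.

d = 6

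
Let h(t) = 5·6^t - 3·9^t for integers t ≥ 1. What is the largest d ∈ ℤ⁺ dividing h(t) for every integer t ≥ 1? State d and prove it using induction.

Computing the first values: h(1) = 3 and h(2) = -63; gcd(3, -63) = 3, so d ≤ 3.
We prove 3 | 5·6^t - 3·9^t for all t ≥ 1 by induction on t.
Base case (t = 1): h(1) = 3 = 3·(1), so 3 | h(1).
For the inductive step, assume it holds for an arbitrary r ≥ 1, i.e. 3 | h(r). Then
h(r+1) − 9·h(r) = (5·6^(r+1) - 3·9^(r+1)) − 9·(5·6^r - 3·9^r) = (5)·6^r·(6 − 9) = (-15)·6^r. Since 3 | h(r) by the inductive hypothesis, 3 | 9·h(r); and 3 | -15 since -15 = 3·-5. Therefore 3 | h(r+1).
By induction, the statement is established for all t ≥ 1.
Therefore the largest such d is 3.

d = 3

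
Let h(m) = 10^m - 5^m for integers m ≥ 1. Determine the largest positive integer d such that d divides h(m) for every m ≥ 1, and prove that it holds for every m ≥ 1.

d = 5

Computing the first values: h(1) = 5 and h(2) = 75; gcd(5, 75) = 5, so d ≤ 5.
We prove 5 | 10^m - 5^m for all m ≥ 1 by induction on m.
When m = 1: h(1) = 5 = 5·(1), so 5 | h(1).
Inductive step: assume the claim holds for m = i, i.e. 5 | h(i). Then
10^{i+1} − 5^{i+1} = 10·10^i − 5·5^i = 10·(10^i − 5^i) + (5)·5^i. The first term is divisible by 5 by the inductive hypothesis, and the second term (5)·5^i is divisible by 5 since 5 | 5. Hence 5 | h(i+1).
This completes the induction.
Therefore the largest such d is 5.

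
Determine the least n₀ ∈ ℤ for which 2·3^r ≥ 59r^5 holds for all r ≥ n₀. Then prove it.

At r = 15: 28697814 < 44803125, so the inequality fails and n₀ ≥ 16. We prove 2·3^r ≥ 59r^5 for all r ≥ 16.
For the base case r = 16: 2·3^r = 86093442 and 59r^5 = 61865984, so 86093442 ≥ 61865984.
Inductive step: assume the claim holds for r = m, so 2·3^m ≥ 59m^5.
Then 2·3^(m + 1) = 3·(2·3^m) ≥ 3·(59m^5).
Also, for m ≥ 16 we have 3·(59m^5) ≥ 59(m+1)^5, since 3 ≥ (1 + 1/m)^5 for all m ≥ 16.
Combining, 2·3^(m + 1) ≥ 59(m+1)^5.
This completes the induction.
Hence the smallest such n₀ is 16.

n₀ = 16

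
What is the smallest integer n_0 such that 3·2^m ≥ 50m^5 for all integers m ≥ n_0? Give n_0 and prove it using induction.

At m = 28: 805306368 < 860518400, so the inequality fails and n_0 ≥ 29. We prove 3·2^m ≥ 50m^5 for all m ≥ 29.
Base case (m = 29): 3·2^m = 1610612736 and 50m^5 = 1025557450, so 1610612736 ≥ 1025557450.
Inductive step: suppose the statement holds for some k ≥ 29, so 3·2^k ≥ 50k^5.
Then 3·2^(k + 1) = 2·(3·2^k) ≥ 2·(50k^5).
Also, for k ≥ 29 we have 2·(50k^5) ≥ 50(k+1)^5, since 2 ≥ (1 + 1/k)^5 for all k ≥ 29.
Combining, 3·2^(k + 1) ≥ 50(k+1)^5.
This completes the induction.
Hence the smallest such n_0 is 29.

n_0 = 29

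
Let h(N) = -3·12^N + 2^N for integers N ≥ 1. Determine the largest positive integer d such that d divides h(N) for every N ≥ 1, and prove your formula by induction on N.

d = 2

Computing the first values: h(1) = -34 and h(2) = -428; gcd(-34, -428) = 2, so d ≤ 2.
We prove 2 | -3·12^N + 2^N for all N ≥ 1 by induction on N.
For the base case N = 1: h(1) = -34 = 2·(-17), so 2 | h(1).
Inductive step: assume the claim holds for N = p, i.e. 2 | h(p). Then
h(p+1) − 12·h(p) = (-3·12^(p+1) + 2^(p+1)) − 12·(-3·12^p + 2^p) = (1)·2^p·(2 − 12) = (-10)·2^p. Since 2 | h(p) by the inductive hypothesis, 2 | 12·h(p); and 2 | -10 since -10 = 2·-5. Therefore 2 | h(p+1).
By the principle of mathematical induction, the result holds for all N ≥ 1.
Therefore the largest such d is 2.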